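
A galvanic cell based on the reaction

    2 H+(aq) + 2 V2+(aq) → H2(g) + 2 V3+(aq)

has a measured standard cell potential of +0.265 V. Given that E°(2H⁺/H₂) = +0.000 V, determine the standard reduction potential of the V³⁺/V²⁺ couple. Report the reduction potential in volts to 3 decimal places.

−0.265 V

In the reaction as written the 2H⁺/H₂ couple is reduced (cathode) and V³⁺/V²⁺ is oxidized (anode), so E°cell = E°(2H⁺/H₂) − E°(V³⁺/V²⁺).
E°(V³⁺/V²⁺) = E°(cathode) − E°cell = +0.000 − (+0.265) = −0.265 V.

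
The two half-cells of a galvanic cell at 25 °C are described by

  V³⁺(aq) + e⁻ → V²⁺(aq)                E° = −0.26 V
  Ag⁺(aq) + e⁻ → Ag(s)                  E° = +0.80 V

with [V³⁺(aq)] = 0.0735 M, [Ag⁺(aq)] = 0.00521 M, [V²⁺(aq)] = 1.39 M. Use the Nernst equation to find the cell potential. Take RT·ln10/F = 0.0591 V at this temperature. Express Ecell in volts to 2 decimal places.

Since E°(Ag⁺/Ag) > E°(V³⁺/V²⁺), Ag⁺/Ag serves as the cathode.
E°cell = E°cat − E°an = +0.80 − (−0.26) = +1.06 V; n = 1.
For the overall reaction Ag⁺(aq) + V²⁺(aq) → Ag(s) + V³⁺(aq), Q = [V³⁺(aq)] / ([Ag⁺(aq)]·[V²⁺(aq)]) = 10.1, giving log Q = 1.006.
Applying E = E° − (RT ln10/nF)·log Q gives +1.06 − (0.0591/1)(1.006) = +1.00 V.

+1.00 V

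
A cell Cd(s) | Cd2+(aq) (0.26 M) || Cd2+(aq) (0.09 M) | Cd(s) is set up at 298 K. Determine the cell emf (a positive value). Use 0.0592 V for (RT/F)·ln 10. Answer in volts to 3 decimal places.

For a concentration cell E°cell = 0, since both electrodes use the same couple.
The compartment with the higher Cd2+(aq) concentration (0.26 M) acts as the cathode; ions are reduced there and produced at the dilute (0.09 M) anode.
With n = 2, Ecell = −(0.0592/2)·log([dilute]/[conc]) = −(0.0592/2)·log(0.09/0.26) = +0.014 V.

0.014 V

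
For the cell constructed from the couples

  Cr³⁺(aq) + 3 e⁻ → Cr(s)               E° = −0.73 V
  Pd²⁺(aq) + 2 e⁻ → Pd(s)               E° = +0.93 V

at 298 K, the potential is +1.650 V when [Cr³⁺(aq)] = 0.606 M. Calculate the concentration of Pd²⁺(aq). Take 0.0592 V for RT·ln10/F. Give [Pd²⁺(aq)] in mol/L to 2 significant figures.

0.33 M

Pd²⁺/Pd is the cathode (higher E°); E°cell = +0.93 − (−0.73) = +1.66 V with n = 6.
From the Nernst equation, log Q = n(E° − E)/0.0592 = 6·(+1.66 − (+1.650))/0.0592 = 1.014.
Balancing electrons gives 3 Pd²⁺(aq) + 2 Cr(s) → 3 Pd(s) + 2 Cr³⁺(aq); thus Q = [Cr³⁺(aq)]^2 / [Pd²⁺(aq)]^3.
Substituting the known concentrations and solving, log [Pd²⁺(aq)] = −0.483 and [Pd²⁺(aq)] = 0.33 M.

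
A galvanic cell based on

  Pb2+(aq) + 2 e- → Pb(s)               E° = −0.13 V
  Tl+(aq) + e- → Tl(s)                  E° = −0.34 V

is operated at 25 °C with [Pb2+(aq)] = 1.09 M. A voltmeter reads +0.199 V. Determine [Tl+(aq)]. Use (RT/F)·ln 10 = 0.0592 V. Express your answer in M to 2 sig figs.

1.6 M

With Pb²⁺/Pb at the cathode and Tl⁺/Tl at the anode, E°cell = −0.13 − (−0.34) = +0.21 V (n = 2).
Rearranging E = E° − (0.0592/n)·log Q gives log Q = 2(+0.21 − (+0.199))/0.0592 = 0.372.
For Pb2+(aq) + 2 Tl(s) → Pb(s) + 2 Tl+(aq), the reaction quotient is Q = [Tl+(aq)]^2 / [Pb2+(aq)].
Substituting the known concentrations and solving, log [Tl+(aq)] = 0.205 and [Tl+(aq)] = 1.6 M.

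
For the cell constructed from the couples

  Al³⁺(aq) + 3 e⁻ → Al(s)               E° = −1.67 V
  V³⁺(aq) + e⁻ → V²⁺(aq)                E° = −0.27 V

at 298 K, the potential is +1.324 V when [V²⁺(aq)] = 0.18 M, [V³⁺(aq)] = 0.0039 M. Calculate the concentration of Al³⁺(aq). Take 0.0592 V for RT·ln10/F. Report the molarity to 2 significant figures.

0.072 M

With V³⁺/V²⁺ at the cathode and Al³⁺/Al at the anode, E°cell = −0.27 − (−1.67) = +1.40 V (n = 3).
Since E = E° − (0.0592/n)·log Q, log Q = n(E° − E)/0.0592 = 3.851.
Balancing electrons gives 3 V³⁺(aq) + Al(s) → 3 V²⁺(aq) + Al³⁺(aq); thus Q = ([V²⁺(aq)]^3·[Al³⁺(aq)]) / [V³⁺(aq)]^3.
Solving for the unknown gives log [Al³⁺(aq)] = −1.142, so [Al³⁺(aq)] ≈ 0.072 M.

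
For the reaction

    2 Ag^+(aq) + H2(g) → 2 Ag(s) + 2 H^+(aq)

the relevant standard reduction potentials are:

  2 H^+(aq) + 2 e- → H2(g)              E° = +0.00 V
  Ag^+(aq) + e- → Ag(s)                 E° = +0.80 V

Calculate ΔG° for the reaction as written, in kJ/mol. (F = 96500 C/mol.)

In the reaction as written Ag^+(aq) is reduced, so the Ag⁺/Ag couple is the cathode and 2H⁺/H₂ is the anode.
E°cell = +0.80 − (+0.00) = +0.80 V; balancing electrons gives n = 2.
ΔG° = −nFE°cell = −(2)(96500)(+0.80) J/mol = −154 kJ/mol.

−154 kJ/mol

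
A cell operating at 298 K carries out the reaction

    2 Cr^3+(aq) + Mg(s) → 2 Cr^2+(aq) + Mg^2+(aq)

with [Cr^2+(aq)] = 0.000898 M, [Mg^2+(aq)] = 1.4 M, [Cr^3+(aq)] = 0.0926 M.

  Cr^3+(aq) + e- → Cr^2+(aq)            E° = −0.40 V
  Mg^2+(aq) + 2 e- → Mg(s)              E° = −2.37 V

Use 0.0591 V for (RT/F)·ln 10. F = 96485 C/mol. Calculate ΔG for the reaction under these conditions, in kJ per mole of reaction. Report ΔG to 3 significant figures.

The standard cell potential is −0.40 − (−2.37) = +1.97 V, with n = 2 electrons in the balanced equation.
The reaction quotient is ([Cr^2+(aq)]^2·[Mg^2+(aq)]) / [Cr^3+(aq)]^2 = 0.000132; by Nernst, E = +1.97 − (0.0591/2)(−3.881) = +2.0847 V.
Finally ΔG = −nFE = −(2)(96485 C/mol)(+2.0847 V) = −402 kJ/mol.

−402 kJ/mol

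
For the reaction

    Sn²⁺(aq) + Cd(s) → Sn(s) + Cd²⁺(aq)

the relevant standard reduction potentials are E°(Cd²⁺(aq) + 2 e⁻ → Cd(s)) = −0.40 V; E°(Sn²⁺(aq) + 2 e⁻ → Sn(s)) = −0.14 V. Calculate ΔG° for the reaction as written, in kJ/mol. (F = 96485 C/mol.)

−50.2 kJ/mol

In the reaction as written Sn²⁺(aq) is reduced, so the Sn²⁺/Sn couple is the cathode and Cd²⁺/Cd is the anode.
E°cell = −0.14 − (−0.40) = +0.26 V; balancing electrons gives n = 2.
ΔG° = −nFE°cell = −(2)(96485)(+0.26) J/mol = −50.2 kJ/mol.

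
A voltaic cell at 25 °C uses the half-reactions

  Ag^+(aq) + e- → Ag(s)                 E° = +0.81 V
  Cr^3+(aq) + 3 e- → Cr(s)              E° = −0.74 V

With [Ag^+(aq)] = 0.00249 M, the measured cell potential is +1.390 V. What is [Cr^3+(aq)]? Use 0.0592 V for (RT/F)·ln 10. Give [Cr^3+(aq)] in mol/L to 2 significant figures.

Ag⁺/Ag is the cathode (higher E°); E°cell = +0.81 − (−0.74) = +1.55 V with n = 3.
Rearranging E = E° − (0.0592/n)·log Q gives log Q = 3(+1.55 − (+1.390))/0.0592 = 8.108.
Balancing electrons gives 3 Ag^+(aq) + Cr(s) → 3 Ag(s) + Cr^3+(aq); thus Q = [Cr^3+(aq)] / [Ag^+(aq)]^3.
Solving for the unknown gives log [Cr^3+(aq)] = 0.297, so [Cr^3+(aq)] ≈ 2.0 M.

2.0 M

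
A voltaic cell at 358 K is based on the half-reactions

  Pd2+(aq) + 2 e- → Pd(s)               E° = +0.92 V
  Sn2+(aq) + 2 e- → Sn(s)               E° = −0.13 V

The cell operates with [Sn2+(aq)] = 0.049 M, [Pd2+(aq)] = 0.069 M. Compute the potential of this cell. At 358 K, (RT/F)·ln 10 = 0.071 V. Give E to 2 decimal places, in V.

+1.06 V

Pd²⁺/Pd is reduced (cathode, E° = +0.92 V) and Sn²⁺/Sn is oxidized (anode).
E°cell = +0.92 − (−0.13) = +1.05 V, with n = 2 electrons transferred.
Balancing gives Pd2+(aq) + Sn(s) → Pd(s) + Sn2+(aq); hence Q = [Sn2+(aq)] / [Pd2+(aq)] = 0.71 (log Q = −0.149).
By the Nernst equation, E = +1.05 − (0.071/2)·(−0.149) = +1.06 V.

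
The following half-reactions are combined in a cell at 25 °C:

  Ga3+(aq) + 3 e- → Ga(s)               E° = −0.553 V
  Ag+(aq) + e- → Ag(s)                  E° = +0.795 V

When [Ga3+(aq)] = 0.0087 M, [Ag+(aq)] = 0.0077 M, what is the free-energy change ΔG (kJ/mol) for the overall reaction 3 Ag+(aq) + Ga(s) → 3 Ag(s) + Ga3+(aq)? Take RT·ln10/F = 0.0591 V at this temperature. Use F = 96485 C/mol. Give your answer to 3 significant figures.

−366 kJ/mol

With Ag⁺/Ag reduced at the cathode, E°cell = +0.795 − (−0.553) = +1.348 V and n = 3.
Here Q = [Ga3+(aq)] / [Ag+(aq)]^3 = 1.91×10^4 (log Q = 4.280), giving E = +1.348 − (0.0591/3)·(4.280) = +1.2637 V.
Finally ΔG = −nFE = −(3)(96485 C/mol)(+1.2637 V) = −366 kJ/mol.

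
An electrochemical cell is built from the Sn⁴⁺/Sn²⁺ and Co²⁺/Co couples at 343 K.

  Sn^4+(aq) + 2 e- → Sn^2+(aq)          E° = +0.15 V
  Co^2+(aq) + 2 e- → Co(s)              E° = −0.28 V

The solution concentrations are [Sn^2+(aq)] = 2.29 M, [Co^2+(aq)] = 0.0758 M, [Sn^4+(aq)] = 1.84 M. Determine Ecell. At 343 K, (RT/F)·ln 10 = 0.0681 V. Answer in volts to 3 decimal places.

+0.465 V

The Sn⁴⁺/Sn²⁺ couple has the more positive E°, so it is the cathode; Co²⁺/Co is the anode.
E°cell = E°cat − E°an = +0.15 − (−0.28) = +0.43 V; n = 2.
The balanced reaction is Sn^4+(aq) + Co(s) → Sn^2+(aq) + Co^2+(aq), so Q = ([Sn^2+(aq)]·[Co^2+(aq)]) / [Sn^4+(aq)] = 0.0943 and log Q = −1.025.
By the Nernst equation, E = +0.43 − (0.0681/2)·(−1.025) = +0.465 V.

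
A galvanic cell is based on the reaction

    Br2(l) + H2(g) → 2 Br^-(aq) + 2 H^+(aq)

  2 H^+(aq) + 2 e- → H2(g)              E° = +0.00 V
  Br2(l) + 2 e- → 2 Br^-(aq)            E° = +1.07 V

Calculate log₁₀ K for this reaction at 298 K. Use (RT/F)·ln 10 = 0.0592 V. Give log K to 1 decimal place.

log K = 36.1

The Br₂/Br⁻ couple is reduced (cathode); E°cell = +1.07 − (+0.00) = +1.07 V with n = 2.
At equilibrium E = 0, so log K = nE°cell / 0.0592 = (2)(+1.07) / 0.0592 = 36.1.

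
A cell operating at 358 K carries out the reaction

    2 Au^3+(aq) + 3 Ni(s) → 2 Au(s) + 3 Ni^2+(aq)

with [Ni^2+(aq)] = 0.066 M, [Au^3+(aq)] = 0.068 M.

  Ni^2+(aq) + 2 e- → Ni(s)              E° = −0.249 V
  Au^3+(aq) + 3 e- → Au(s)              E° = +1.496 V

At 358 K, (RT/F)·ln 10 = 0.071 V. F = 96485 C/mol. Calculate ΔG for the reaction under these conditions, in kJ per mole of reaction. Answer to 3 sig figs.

−1020 kJ/mol

With Au³⁺/Au reduced at the cathode, E°cell = +1.496 − (−0.249) = +1.745 V and n = 6.
Q = [Ni^2+(aq)]^3 / [Au^3+(aq)]^2 = 0.0622, so log Q = −1.206 and E = +1.745 − (0.071/6)(−1.206) = +1.7593 V.
Then ΔG = −nFE = −6 × 96485 × +1.7593 J/mol = −1020 kJ/mol.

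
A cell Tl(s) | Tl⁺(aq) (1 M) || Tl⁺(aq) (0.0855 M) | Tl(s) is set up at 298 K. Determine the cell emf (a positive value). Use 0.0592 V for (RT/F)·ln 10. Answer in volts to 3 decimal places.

0.063 V

For a concentration cell E°cell = 0, since both electrodes use the same couple.
The compartment with the higher Tl⁺(aq) concentration (1 M) acts as the cathode; ions are reduced there and produced at the dilute (0.0855 M) anode.
With n = 1, Ecell = −(0.0592/1)·log([dilute]/[conc]) = −(0.0592/1)·log(0.0855/1) = +0.063 V.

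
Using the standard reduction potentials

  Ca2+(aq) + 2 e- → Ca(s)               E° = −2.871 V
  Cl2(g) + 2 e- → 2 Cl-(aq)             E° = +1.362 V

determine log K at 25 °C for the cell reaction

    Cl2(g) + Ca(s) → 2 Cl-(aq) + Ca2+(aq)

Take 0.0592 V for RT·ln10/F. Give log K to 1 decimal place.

log K = 143.0

The Cl₂/Cl⁻ couple is reduced (cathode); E°cell = +1.362 − (−2.871) = +4.233 V with n = 2.
At equilibrium E = 0, so log K = nE°cell / 0.0592 = (2)(+4.233) / 0.0592 = 143.0.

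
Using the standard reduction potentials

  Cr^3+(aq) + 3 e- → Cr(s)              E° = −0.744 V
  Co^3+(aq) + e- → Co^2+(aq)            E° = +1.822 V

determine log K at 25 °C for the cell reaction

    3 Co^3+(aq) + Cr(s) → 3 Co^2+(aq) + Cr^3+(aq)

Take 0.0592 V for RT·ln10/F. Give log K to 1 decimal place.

log K = 130.0

The Co³⁺/Co²⁺ couple is reduced (cathode); E°cell = +1.822 − (−0.744) = +2.566 V with n = 3.
At equilibrium E = 0, so log K = nE°cell / 0.0592 = (3)(+2.566) / 0.0592 = 130.0.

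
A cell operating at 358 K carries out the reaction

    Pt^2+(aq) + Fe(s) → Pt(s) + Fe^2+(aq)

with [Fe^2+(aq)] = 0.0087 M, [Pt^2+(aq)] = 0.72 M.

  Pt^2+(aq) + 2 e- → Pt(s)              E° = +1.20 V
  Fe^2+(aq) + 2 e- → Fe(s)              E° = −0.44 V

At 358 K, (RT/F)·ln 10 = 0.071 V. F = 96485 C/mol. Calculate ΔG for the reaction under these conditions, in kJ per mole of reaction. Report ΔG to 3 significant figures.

−330 kJ/mol

The standard cell potential is +1.20 − (−0.44) = +1.64 V, with n = 2 electrons in the balanced equation.
Q = [Fe^2+(aq)] / [Pt^2+(aq)] = 0.0121, so log Q = −1.918 and E = +1.64 − (0.071/2)(−1.918) = +1.7081 V.
Then ΔG = −nFE = −2 × 96485 × +1.7081 J/mol = −330 kJ/mol.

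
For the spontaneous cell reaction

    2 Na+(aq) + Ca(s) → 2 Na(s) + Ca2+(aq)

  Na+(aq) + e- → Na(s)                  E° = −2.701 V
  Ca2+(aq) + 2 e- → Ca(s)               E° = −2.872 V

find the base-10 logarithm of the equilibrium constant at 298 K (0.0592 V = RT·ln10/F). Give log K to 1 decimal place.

The Na⁺/Na couple is reduced (cathode); E°cell = −2.701 − (−2.872) = +0.171 V with n = 2.
At equilibrium E = 0, so log K = nE°cell / 0.0592 = (2)(+0.171) / 0.0592 = 5.8.

log K = 5.8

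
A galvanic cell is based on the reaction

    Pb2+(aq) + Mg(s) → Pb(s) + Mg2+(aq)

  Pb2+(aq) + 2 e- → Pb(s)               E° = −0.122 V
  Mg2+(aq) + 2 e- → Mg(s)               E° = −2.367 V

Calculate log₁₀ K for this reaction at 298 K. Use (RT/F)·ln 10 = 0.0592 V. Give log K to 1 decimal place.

log K = 75.8

The Pb²⁺/Pb couple is reduced (cathode); E°cell = −0.122 − (−2.367) = +2.245 V with n = 2.
At equilibrium E = 0, so log K = nE°cell / 0.0592 = (2)(+2.245) / 0.0592 = 75.8.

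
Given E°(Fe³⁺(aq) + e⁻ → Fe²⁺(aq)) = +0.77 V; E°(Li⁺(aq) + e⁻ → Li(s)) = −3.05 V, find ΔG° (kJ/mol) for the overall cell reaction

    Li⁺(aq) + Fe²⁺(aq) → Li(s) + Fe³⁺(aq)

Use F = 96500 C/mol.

In the reaction as written Li⁺(aq) is reduced, so the Li⁺/Li couple is the cathode and Fe³⁺/Fe²⁺ is the anode.
E°cell = −3.05 − (+0.77) = −3.82 V; balancing electrons gives n = 1.
ΔG° = −nFE°cell = −(1)(96500)(−3.82) J/mol = +369 kJ/mol.

+369 kJ/mol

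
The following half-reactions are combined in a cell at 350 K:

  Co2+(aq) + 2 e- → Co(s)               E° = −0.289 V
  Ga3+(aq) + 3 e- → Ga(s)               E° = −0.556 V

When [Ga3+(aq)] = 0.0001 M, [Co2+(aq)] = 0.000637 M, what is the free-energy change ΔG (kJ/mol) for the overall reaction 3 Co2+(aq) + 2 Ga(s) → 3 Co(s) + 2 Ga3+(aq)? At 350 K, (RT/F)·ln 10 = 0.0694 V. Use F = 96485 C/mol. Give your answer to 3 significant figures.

−144 kJ/mol

With Co²⁺/Co reduced at the cathode, E°cell = −0.289 − (−0.556) = +0.267 V and n = 6.
Q = [Ga3+(aq)]^2 / [Co2+(aq)]^3 = 38.7, so log Q = 1.588 and E = +0.267 − (0.0694/6)(1.588) = +0.2486 V.
Finally ΔG = −nFE = −(6)(96485 C/mol)(+0.2486 V) = −144 kJ/mol.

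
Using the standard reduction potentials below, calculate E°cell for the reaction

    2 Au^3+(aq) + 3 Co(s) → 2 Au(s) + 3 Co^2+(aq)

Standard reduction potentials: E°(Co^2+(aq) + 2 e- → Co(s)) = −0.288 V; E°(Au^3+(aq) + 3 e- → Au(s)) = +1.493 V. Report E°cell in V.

+1.781 V

In the reaction as written, Au^3+(aq) is reduced (cathode) and Co^2+(aq) is produced by oxidation at the anode.
E°cell = E°(cathode) − E°(anode) = +1.493 − (−0.288) = +1.781 V.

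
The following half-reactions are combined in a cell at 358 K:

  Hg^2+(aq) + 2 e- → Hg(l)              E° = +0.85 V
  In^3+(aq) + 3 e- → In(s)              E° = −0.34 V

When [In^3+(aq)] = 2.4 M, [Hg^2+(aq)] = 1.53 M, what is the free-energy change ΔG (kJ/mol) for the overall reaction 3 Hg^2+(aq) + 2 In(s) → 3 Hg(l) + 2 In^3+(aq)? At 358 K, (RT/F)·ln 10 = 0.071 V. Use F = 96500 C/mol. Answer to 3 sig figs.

−688 kJ/mol

The standard cell potential is +0.85 − (−0.34) = +1.19 V, with n = 6 electrons in the balanced equation.
The reaction quotient is [In^3+(aq)]^2 / [Hg^2+(aq)]^3 = 1.61; by Nernst, E = +1.19 − (0.071/6)(0.206) = +1.1876 V.
Finally ΔG = −nFE = −(6)(96500 C/mol)(+1.1876 V) = −688 kJ/mol.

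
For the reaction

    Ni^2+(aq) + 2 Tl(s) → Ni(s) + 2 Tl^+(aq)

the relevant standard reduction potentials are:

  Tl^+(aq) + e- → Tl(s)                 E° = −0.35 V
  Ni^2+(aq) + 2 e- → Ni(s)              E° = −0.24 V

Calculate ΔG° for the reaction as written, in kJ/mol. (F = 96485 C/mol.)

In the reaction as written Ni^2+(aq) is reduced, so the Ni²⁺/Ni couple is the cathode and Tl⁺/Tl is the anode.
E°cell = −0.24 − (−0.35) = +0.11 V; balancing electrons gives n = 2.
ΔG° = −nFE°cell = −(2)(96485)(+0.11) J/mol = −21.2 kJ/mol.

−21.2 kJ/mol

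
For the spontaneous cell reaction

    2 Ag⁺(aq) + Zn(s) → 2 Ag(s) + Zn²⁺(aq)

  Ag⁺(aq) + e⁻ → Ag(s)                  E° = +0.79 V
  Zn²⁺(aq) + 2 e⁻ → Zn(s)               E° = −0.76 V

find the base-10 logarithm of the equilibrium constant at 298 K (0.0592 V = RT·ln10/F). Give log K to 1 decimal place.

log K = 52.4

The Ag⁺/Ag couple is reduced (cathode); E°cell = +0.79 − (−0.76) = +1.55 V with n = 2.
At equilibrium E = 0, so log K = nE°cell / 0.0592 = (2)(+1.55) / 0.0592 = 52.4.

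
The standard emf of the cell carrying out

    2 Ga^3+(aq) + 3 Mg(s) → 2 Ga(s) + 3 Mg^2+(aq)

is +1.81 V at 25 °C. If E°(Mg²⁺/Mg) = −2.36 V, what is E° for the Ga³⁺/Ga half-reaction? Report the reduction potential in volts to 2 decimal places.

−0.55 V

In the reaction as written the Ga³⁺/Ga couple is reduced (cathode) and Mg²⁺/Mg is oxidized (anode), so E°cell = E°(Ga³⁺/Ga) − E°(Mg²⁺/Mg).
E°(Ga³⁺/Ga) = E°cell + E°(anode) = +1.81 + (−2.36) = −0.55 V.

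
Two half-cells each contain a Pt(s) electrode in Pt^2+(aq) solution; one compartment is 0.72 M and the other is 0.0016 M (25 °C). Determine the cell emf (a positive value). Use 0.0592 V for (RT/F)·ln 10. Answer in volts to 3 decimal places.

0.079 V

For a concentration cell E°cell = 0, since both electrodes use the same couple.
The compartment with the higher Pt^2+(aq) concentration (0.72 M) acts as the cathode; ions are reduced there and produced at the dilute (0.0016 M) anode.
With n = 2, Ecell = −(0.0592/2)·log([dilute]/[conc]) = −(0.0592/2)·log(0.0016/0.72) = +0.079 V.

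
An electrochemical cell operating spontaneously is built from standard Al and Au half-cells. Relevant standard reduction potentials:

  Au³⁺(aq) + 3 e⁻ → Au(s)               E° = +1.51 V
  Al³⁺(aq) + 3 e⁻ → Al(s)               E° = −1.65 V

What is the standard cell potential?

Of the two couples in this cell, the one with the more positive reduction potential is reduced at the cathode: here that is Au³⁺/Au (+1.51 V); Al³⁺/Al (−1.65 V) is the anode.
E°cell = E°(cathode) − E°(anode) = +1.51 − (−1.65) = +3.16 V.

+3.16 V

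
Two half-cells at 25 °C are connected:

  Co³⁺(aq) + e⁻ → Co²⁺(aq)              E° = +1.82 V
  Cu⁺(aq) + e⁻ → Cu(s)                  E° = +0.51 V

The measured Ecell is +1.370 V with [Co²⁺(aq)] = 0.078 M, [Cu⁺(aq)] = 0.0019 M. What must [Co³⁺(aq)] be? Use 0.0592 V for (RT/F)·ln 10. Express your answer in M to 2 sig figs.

0.0015 M

With Co³⁺/Co²⁺ at the cathode and Cu⁺/Cu at the anode, E°cell = +1.82 − (+0.51) = +1.31 V (n = 1).
Rearranging E = E° − (0.0592/n)·log Q gives log Q = 1(+1.31 − (+1.370))/0.0592 = −1.014.
Balancing electrons gives Co³⁺(aq) + Cu(s) → Co²⁺(aq) + Cu⁺(aq); thus Q = ([Co²⁺(aq)]·[Cu⁺(aq)]) / [Co³⁺(aq)].
Substituting the known concentrations and solving, log [Co³⁺(aq)] = −2.815 and [Co³⁺(aq)] = 0.0015 M.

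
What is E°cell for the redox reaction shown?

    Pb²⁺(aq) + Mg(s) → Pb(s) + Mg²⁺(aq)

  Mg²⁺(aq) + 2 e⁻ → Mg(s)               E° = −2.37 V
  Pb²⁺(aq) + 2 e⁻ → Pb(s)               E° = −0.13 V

Pb²⁺(aq) gains electrons, so the Pb²⁺/Pb couple is the cathode; the Mg²⁺/Mg couple is the anode.
E°cell = E°(cathode) − E°(anode) = −0.13 − (−2.37) = +2.24 V.
The positive value indicates the reaction is spontaneous as written.

+2.24 V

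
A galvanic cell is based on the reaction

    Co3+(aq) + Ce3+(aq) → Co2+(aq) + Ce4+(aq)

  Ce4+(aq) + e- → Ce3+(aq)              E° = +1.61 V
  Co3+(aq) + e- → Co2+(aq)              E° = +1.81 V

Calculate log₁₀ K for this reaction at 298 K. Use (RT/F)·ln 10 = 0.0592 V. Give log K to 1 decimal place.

log K = 3.4

The Co³⁺/Co²⁺ couple is reduced (cathode); E°cell = +1.81 − (+1.61) = +0.20 V with n = 1.
At equilibrium E = 0, so log K = nE°cell / 0.0592 = (1)(+0.20) / 0.0592 = 3.4.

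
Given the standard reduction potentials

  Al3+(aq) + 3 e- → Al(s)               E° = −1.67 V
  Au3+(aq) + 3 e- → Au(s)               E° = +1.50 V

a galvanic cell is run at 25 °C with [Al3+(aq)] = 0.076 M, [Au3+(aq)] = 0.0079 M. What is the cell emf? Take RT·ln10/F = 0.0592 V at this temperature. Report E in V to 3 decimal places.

Since E°(Au³⁺/Au) > E°(Al³⁺/Al), Au³⁺/Au serves as the cathode.
E°cell = E°cat − E°an = +1.50 − (−1.67) = +3.17 V; n = 3.
The balanced reaction is Au3+(aq) + Al(s) → Au(s) + Al3+(aq), so Q = [Al3+(aq)] / [Au3+(aq)] = 9.62 and log Q = 0.983.
Applying E = E° − (RT ln10/nF)·log Q gives +3.17 − (0.0592/3)(0.983) = +3.151 V.

+3.151 V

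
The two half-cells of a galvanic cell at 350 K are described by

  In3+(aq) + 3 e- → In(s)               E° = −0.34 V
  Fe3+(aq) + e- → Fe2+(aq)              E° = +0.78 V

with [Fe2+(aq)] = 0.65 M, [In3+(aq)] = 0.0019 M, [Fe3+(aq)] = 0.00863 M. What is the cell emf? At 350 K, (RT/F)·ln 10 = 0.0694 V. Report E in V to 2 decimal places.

The Fe³⁺/Fe²⁺ couple has the more positive E°, so it is the cathode; In³⁺/In is the anode.
E°cell = +0.78 − (−0.34) = +1.12 V, with n = 3 electrons transferred.
Balancing gives 3 Fe3+(aq) + In(s) → 3 Fe2+(aq) + In3+(aq); hence Q = ([Fe2+(aq)]^3·[In3+(aq)]) / [Fe3+(aq)]^3 = 812 (log Q = 2.909).
By the Nernst equation, E = +1.12 − (0.0694/3)·(2.909) = +1.05 V.

+1.05 V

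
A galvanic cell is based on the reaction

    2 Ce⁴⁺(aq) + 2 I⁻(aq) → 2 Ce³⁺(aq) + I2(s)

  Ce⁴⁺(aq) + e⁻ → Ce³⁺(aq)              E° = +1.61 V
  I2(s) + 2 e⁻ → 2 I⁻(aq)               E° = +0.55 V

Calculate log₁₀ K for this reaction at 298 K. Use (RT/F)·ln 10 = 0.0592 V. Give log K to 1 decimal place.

log K = 35.8

The Ce⁴⁺/Ce³⁺ couple is reduced (cathode); E°cell = +1.61 − (+0.55) = +1.06 V with n = 2.
At equilibrium E = 0, so log K = nE°cell / 0.0592 = (2)(+1.06) / 0.0592 = 35.8.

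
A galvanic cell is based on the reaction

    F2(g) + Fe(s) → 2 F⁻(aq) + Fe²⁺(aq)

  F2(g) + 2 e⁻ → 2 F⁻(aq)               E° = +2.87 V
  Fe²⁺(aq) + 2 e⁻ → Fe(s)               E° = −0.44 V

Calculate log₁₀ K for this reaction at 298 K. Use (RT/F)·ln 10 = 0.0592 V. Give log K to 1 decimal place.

The F₂/F⁻ couple is reduced (cathode); E°cell = +2.87 − (−0.44) = +3.31 V with n = 2.
At equilibrium E = 0, so log K = nE°cell / 0.0592 = (2)(+3.31) / 0.0592 = 111.8.

log K = 111.8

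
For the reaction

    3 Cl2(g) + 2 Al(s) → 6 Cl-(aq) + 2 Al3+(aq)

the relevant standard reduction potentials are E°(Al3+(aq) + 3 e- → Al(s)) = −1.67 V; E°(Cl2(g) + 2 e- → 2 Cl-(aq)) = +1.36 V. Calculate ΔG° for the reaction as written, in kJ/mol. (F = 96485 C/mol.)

−1754 kJ/mol

In the reaction as written Cl2(g) is reduced, so the Cl₂/Cl⁻ couple is the cathode and Al³⁺/Al is the anode.
E°cell = +1.36 − (−1.67) = +3.03 V; balancing electrons gives n = 6.
ΔG° = −nFE°cell = −(6)(96485)(+3.03) J/mol = −1754 kJ/mol.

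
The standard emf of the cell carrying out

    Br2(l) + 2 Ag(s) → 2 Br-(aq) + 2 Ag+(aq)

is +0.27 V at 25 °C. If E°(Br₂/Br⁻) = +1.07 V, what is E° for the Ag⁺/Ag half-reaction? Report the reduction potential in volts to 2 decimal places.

In the reaction as written the Br₂/Br⁻ couple is reduced (cathode) and Ag⁺/Ag is oxidized (anode), so E°cell = E°(Br₂/Br⁻) − E°(Ag⁺/Ag).
E°(Ag⁺/Ag) = E°(cathode) − E°cell = +1.07 − (+0.27) = +0.80 V.

+0.80 V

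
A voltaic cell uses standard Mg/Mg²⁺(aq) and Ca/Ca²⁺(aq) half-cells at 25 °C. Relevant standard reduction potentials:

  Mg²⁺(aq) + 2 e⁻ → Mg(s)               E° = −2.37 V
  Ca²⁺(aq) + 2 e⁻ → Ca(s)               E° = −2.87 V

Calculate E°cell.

Of the two couples in this cell, the one with the more positive reduction potential is reduced at the cathode: here that is Mg²⁺/Mg (−2.37 V); Ca²⁺/Ca (−2.87 V) is the anode.
E°cell = E°(cathode) − E°(anode) = −2.37 − (−2.87) = +0.50 V.

+0.50 V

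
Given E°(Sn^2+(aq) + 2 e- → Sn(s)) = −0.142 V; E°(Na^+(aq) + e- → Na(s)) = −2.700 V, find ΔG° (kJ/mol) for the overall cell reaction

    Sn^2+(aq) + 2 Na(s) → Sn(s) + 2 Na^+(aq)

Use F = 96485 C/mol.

In the reaction as written Sn^2+(aq) is reduced, so the Sn²⁺/Sn couple is the cathode and Na⁺/Na is the anode.
E°cell = −0.142 − (−2.700) = +2.558 V; balancing electrons gives n = 2.
ΔG° = −nFE°cell = −(2)(96485)(+2.558) J/mol = −494 kJ/mol.

−494 kJ/mol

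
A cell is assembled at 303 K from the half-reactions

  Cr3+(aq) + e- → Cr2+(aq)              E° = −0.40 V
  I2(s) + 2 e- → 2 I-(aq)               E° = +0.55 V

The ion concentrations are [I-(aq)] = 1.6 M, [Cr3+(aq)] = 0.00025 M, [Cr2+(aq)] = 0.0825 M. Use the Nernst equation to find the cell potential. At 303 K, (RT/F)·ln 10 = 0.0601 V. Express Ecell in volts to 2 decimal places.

Since E°(I₂/I⁻) > E°(Cr³⁺/Cr²⁺), I₂/I⁻ serves as the cathode.
E°cell = +0.55 − (−0.40) = +0.95 V, with n = 2 electrons transferred.
The balanced reaction is I2(s) + 2 Cr2+(aq) → 2 I-(aq) + 2 Cr3+(aq), so Q = ([I-(aq)]^2·[Cr3+(aq)]^2) / [Cr2+(aq)]^2 = 2.35×10^−5 and log Q = −4.629.
Applying E = E° − (RT ln10/nF)·log Q gives +0.95 − (0.0601/2)(−4.629) = +1.09 V.

+1.09 V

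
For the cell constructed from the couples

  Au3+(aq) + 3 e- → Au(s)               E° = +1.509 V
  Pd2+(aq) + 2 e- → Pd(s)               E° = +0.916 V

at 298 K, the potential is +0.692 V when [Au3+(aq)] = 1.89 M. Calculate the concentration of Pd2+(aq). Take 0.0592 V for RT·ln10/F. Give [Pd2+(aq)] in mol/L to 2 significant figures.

Au³⁺/Au is the cathode (higher E°); E°cell = +1.509 − (+0.916) = +0.593 V with n = 6.
Since E = E° − (0.0592/n)·log Q, log Q = n(E° − E)/0.0592 = −10.034.
Balancing electrons gives 2 Au3+(aq) + 3 Pd(s) → 2 Au(s) + 3 Pd2+(aq); thus Q = [Pd2+(aq)]^3 / [Au3+(aq)]^2.
Substituting the known concentrations and solving, log [Pd2+(aq)] = −3.160 and [Pd2+(aq)] = 0.00069 M.

0.00069 M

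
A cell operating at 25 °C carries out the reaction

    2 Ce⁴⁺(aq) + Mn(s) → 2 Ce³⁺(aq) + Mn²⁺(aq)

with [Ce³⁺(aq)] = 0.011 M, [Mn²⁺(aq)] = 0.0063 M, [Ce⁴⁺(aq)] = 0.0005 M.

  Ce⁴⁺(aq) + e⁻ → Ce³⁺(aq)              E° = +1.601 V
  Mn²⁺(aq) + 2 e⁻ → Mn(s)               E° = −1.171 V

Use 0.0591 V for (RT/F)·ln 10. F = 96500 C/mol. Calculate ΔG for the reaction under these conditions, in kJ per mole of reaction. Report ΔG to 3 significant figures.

With Ce⁴⁺/Ce³⁺ reduced at the cathode, E°cell = +1.601 − (−1.171) = +2.772 V and n = 2.
The reaction quotient is ([Ce³⁺(aq)]^2·[Mn²⁺(aq)]) / [Ce⁴⁺(aq)]^2 = 3.05; by Nernst, E = +2.772 − (0.0591/2)(0.484) = +2.7577 V.
Then ΔG = −nFE = −2 × 96500 × +2.7577 J/mol = −532 kJ/mol.

−532 kJ/mol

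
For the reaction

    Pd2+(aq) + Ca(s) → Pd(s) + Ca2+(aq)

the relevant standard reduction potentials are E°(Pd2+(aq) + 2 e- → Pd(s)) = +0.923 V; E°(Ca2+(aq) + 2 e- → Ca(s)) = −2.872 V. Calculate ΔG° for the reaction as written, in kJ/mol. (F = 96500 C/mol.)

−732 kJ/mol

In the reaction as written Pd2+(aq) is reduced, so the Pd²⁺/Pd couple is the cathode and Ca²⁺/Ca is the anode.
E°cell = +0.923 − (−2.872) = +3.795 V; balancing electrons gives n = 2.
ΔG° = −nFE°cell = −(2)(96500)(+3.795) J/mol = −732 kJ/mol.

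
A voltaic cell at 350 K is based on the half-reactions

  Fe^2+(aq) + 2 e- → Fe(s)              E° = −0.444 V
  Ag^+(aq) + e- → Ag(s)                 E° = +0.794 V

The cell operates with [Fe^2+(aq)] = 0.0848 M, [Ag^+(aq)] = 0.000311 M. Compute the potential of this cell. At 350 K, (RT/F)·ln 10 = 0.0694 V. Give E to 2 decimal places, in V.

The Ag⁺/Ag couple has the more positive E°, so it is the cathode; Fe²⁺/Fe is the anode.
E°cell = +0.794 − (−0.444) = +1.238 V, with n = 2 electrons transferred.
Balancing gives 2 Ag^+(aq) + Fe(s) → 2 Ag(s) + Fe^2+(aq); hence Q = [Fe^2+(aq)] / [Ag^+(aq)]^2 = 8.77×10^5 (log Q = 5.943).
Applying E = E° − (RT ln10/nF)·log Q gives +1.238 − (0.0694/2)(5.943) = +1.03 V.

+1.03 V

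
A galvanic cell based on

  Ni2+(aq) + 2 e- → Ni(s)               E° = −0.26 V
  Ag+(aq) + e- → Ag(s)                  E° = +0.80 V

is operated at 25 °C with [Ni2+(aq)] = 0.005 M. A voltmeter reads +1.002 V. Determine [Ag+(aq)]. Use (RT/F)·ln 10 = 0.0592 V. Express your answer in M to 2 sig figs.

0.0074 M

The Ag⁺/Ag couple has the larger reduction potential, so it is the cathode: E°cell = +0.80 − (−0.26) = +1.06 V and n = 2.
Rearranging E = E° − (0.0592/n)·log Q gives log Q = 2(+1.06 − (+1.002))/0.0592 = 1.959.
For 2 Ag+(aq) + Ni(s) → 2 Ag(s) + Ni2+(aq), the reaction quotient is Q = [Ni2+(aq)] / [Ag+(aq)]^2.
Substituting the known concentrations and solving, log [Ag+(aq)] = −2.130 and [Ag+(aq)] = 0.0074 M.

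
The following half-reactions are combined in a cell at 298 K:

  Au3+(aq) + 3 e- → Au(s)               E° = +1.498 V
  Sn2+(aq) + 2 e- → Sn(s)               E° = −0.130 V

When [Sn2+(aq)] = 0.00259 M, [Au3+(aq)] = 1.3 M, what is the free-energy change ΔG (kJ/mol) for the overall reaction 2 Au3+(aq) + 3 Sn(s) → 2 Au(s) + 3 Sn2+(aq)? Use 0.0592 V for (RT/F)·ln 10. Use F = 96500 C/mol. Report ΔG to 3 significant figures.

The standard cell potential is +1.498 − (−0.130) = +1.628 V, with n = 6 electrons in the balanced equation.
Here Q = [Sn2+(aq)]^3 / [Au3+(aq)]^2 = 1.03×10^−8 (log Q = −7.988), giving E = +1.628 − (0.0592/6)·(−7.988) = +1.7068 V.
Finally ΔG = −nFE = −(6)(96500 C/mol)(+1.7068 V) = −988 kJ/mol.

−988 kJ/mol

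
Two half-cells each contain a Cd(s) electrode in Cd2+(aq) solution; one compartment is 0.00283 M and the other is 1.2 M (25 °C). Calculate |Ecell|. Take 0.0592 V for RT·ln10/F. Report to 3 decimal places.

0.078 V

For a concentration cell E°cell = 0, since both electrodes use the same couple.
The compartment with the higher Cd2+(aq) concentration (1.2 M) acts as the cathode; ions are reduced there and produced at the dilute (0.00283 M) anode.
With n = 2, Ecell = −(0.0592/2)·log([dilute]/[conc]) = −(0.0592/2)·log(0.00283/1.2) = +0.078 V.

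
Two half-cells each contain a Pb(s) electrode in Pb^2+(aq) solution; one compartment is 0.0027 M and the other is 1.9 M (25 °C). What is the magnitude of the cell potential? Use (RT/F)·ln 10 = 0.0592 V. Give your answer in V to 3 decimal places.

For a concentration cell E°cell = 0, since both electrodes use the same couple.
The compartment with the higher Pb^2+(aq) concentration (1.9 M) acts as the cathode; ions are reduced there and produced at the dilute (0.0027 M) anode.
With n = 2, Ecell = −(0.0592/2)·log([dilute]/[conc]) = −(0.0592/2)·log(0.0027/1.9) = +0.084 V.

0.084 V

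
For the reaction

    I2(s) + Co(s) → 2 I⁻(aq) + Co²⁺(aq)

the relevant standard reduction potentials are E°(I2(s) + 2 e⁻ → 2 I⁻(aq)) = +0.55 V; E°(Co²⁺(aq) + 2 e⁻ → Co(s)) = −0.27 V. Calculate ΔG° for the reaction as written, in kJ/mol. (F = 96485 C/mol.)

In the reaction as written I2(s) is reduced, so the I₂/I⁻ couple is the cathode and Co²⁺/Co is the anode.
E°cell = +0.55 − (−0.27) = +0.82 V; balancing electrons gives n = 2.
ΔG° = −nFE°cell = −(2)(96485)(+0.82) J/mol = −158 kJ/mol.

−158 kJ/mol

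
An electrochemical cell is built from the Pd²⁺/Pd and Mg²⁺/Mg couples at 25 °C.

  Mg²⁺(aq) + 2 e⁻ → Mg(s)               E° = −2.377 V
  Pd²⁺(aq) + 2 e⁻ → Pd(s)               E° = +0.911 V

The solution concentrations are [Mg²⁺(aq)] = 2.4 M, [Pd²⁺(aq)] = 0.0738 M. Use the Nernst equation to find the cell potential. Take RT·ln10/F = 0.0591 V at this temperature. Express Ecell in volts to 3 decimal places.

Since E°(Pd²⁺/Pd) > E°(Mg²⁺/Mg), Pd²⁺/Pd serves as the cathode.
E°cell = +0.911 − (−2.377) = +3.288 V, with n = 2 electrons transferred.
Balancing gives Pd²⁺(aq) + Mg(s) → Pd(s) + Mg²⁺(aq); hence Q = [Mg²⁺(aq)] / [Pd²⁺(aq)] = 32.5 (log Q = 1.512).
E = E° − (0.0591/n)·log Q = +3.288 − (0.0591/2)(1.512) = +3.243 V.

+3.243 V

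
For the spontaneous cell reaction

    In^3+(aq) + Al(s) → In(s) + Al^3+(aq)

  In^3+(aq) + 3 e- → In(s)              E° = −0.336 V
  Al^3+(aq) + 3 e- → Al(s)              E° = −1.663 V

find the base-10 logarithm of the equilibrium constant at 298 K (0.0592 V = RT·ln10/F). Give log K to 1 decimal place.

The In³⁺/In couple is reduced (cathode); E°cell = −0.336 − (−1.663) = +1.327 V with n = 3.
At equilibrium E = 0, so log K = nE°cell / 0.0592 = (3)(+1.327) / 0.0592 = 67.2.

log K = 67.2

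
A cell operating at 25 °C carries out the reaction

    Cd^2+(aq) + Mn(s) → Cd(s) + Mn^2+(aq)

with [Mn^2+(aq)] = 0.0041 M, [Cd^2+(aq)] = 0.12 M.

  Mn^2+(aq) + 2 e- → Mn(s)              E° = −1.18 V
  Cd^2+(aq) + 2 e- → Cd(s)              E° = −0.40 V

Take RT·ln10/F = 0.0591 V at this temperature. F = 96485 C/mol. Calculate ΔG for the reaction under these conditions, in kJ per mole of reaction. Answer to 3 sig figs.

E°cell = −0.40 − (−1.18) = +0.78 V; the balanced reaction transfers n = 2 electrons.
Q = [Mn^2+(aq)] / [Cd^2+(aq)] = 0.0342, so log Q = −1.466 and E = +0.78 − (0.0591/2)(−1.466) = +0.8233 V.
ΔG = −nFE = −(2)(96485)(+0.8233) J/mol = −159 kJ/mol.

−159 kJ/mol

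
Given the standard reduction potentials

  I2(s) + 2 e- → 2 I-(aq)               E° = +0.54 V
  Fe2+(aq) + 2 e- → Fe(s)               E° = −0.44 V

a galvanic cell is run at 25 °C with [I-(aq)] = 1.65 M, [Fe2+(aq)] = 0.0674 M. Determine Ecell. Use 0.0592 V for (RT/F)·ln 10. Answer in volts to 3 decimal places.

I₂/I⁻ is reduced (cathode, E° = +0.54 V) and Fe²⁺/Fe is oxidized (anode).
E°cell = E°cat − E°an = +0.54 − (−0.44) = +0.98 V; n = 2.
The balanced reaction is I2(s) + Fe(s) → 2 I-(aq) + Fe2+(aq), so Q = [I-(aq)]^2·[Fe2+(aq)] = 0.183 and log Q = −0.736.
Applying E = E° − (RT ln10/nF)·log Q gives +0.98 − (0.0592/2)(−0.736) = +1.002 V.

+1.002 V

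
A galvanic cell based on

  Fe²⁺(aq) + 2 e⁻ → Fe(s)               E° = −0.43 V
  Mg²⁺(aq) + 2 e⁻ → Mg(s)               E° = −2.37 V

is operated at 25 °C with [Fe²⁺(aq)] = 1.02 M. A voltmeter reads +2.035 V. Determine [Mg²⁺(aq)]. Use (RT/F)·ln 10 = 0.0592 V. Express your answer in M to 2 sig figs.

With Fe²⁺/Fe at the cathode and Mg²⁺/Mg at the anode, E°cell = −0.43 − (−2.37) = +1.94 V (n = 2).
From the Nernst equation, log Q = n(E° − E)/0.0592 = 2·(+1.94 − (+2.035))/0.0592 = −3.209.
Balancing electrons gives Fe²⁺(aq) + Mg(s) → Fe(s) + Mg²⁺(aq); thus Q = [Mg²⁺(aq)] / [Fe²⁺(aq)].
Substituting the known concentrations and solving, log [Mg²⁺(aq)] = −3.200 and [Mg²⁺(aq)] = 0.00063 M.

0.00063 M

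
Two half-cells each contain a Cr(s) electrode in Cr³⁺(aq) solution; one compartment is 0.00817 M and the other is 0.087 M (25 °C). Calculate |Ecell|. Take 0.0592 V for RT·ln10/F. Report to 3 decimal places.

For a concentration cell E°cell = 0, since both electrodes use the same couple.
The compartment with the higher Cr³⁺(aq) concentration (0.087 M) acts as the cathode; ions are reduced there and produced at the dilute (0.00817 M) anode.
With n = 3, Ecell = −(0.0592/3)·log([dilute]/[conc]) = −(0.0592/3)·log(0.00817/0.087) = +0.020 V.

0.020 V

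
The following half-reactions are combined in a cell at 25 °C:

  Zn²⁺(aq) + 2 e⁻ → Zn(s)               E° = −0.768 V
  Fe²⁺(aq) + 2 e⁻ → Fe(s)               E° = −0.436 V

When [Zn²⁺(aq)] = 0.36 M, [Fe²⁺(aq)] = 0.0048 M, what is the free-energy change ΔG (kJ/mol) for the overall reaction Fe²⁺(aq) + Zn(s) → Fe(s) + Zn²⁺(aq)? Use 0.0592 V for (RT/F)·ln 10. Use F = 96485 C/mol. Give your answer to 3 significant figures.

E°cell = −0.436 − (−0.768) = +0.332 V; the balanced reaction transfers n = 2 electrons.
Here Q = [Zn²⁺(aq)] / [Fe²⁺(aq)] = 75 (log Q = 1.875), giving E = +0.332 − (0.0592/2)·(1.875) = +0.2765 V.
ΔG = −nFE = −(2)(96485)(+0.2765) J/mol = −53.4 kJ/mol.

−53.4 kJ/mol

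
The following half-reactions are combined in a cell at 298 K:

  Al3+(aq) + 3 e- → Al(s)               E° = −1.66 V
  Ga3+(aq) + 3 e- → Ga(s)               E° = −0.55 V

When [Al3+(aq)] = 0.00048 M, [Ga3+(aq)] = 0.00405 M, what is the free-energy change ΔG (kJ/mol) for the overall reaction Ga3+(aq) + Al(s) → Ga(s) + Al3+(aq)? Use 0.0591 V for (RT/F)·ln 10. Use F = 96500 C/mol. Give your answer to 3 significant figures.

E°cell = −0.55 − (−1.66) = +1.11 V; the balanced reaction transfers n = 3 electrons.
Here Q = [Al3+(aq)] / [Ga3+(aq)] = 0.119 (log Q = −0.926), giving E = +1.11 − (0.0591/3)·(−0.926) = +1.1282 V.
Finally ΔG = −nFE = −(3)(96500 C/mol)(+1.1282 V) = −327 kJ/mol.

−327 kJ/mol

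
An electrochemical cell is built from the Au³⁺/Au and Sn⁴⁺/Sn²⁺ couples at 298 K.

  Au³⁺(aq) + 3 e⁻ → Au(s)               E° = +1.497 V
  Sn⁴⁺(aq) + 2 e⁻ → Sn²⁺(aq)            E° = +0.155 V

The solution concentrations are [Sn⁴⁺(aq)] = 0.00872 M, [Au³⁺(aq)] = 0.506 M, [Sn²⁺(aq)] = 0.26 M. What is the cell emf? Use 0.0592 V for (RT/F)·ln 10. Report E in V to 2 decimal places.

+1.38 V

Au³⁺/Au is reduced (cathode, E° = +1.497 V) and Sn⁴⁺/Sn²⁺ is oxidized (anode).
E°cell = E°cat − E°an = +1.497 − (+0.155) = +1.342 V; n = 6.
The balanced reaction is 2 Au³⁺(aq) + 3 Sn²⁺(aq) → 2 Au(s) + 3 Sn⁴⁺(aq), so Q = [Sn⁴⁺(aq)]^3 / ([Au³⁺(aq)]^2·[Sn²⁺(aq)]^3) = 0.000147 and log Q = −3.832.
E = E° − (0.0592/n)·log Q = +1.342 − (0.0592/6)(−3.832) = +1.38 V.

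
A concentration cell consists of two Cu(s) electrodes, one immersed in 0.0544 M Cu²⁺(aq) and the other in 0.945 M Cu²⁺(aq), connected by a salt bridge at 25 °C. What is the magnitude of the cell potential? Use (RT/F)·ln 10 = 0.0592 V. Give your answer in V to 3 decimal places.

0.037 V

For a concentration cell E°cell = 0, since both electrodes use the same couple.
The compartment with the higher Cu²⁺(aq) concentration (0.945 M) acts as the cathode; ions are reduced there and produced at the dilute (0.0544 M) anode.
With n = 2, Ecell = −(0.0592/2)·log([dilute]/[conc]) = −(0.0592/2)·log(0.0544/0.945) = +0.037 V.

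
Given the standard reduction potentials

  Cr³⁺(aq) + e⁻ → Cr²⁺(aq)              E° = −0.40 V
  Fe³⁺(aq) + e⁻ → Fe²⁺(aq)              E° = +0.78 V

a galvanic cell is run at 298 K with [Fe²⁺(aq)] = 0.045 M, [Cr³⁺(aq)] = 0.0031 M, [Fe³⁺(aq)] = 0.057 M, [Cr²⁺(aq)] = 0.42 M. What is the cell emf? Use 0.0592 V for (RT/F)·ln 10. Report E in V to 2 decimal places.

Fe³⁺/Fe²⁺ is reduced (cathode, E° = +0.78 V) and Cr³⁺/Cr²⁺ is oxidized (anode).
E°cell = +0.78 − (−0.40) = +1.18 V, with n = 1 electron transferred.
The balanced reaction is Fe³⁺(aq) + Cr²⁺(aq) → Fe²⁺(aq) + Cr³⁺(aq), so Q = ([Fe²⁺(aq)]·[Cr³⁺(aq)]) / ([Fe³⁺(aq)]·[Cr²⁺(aq)]) = 0.00583 and log Q = −2.235.
Applying E = E° − (RT ln10/nF)·log Q gives +1.18 − (0.0592/1)(−2.235) = +1.31 V.

+1.31 V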